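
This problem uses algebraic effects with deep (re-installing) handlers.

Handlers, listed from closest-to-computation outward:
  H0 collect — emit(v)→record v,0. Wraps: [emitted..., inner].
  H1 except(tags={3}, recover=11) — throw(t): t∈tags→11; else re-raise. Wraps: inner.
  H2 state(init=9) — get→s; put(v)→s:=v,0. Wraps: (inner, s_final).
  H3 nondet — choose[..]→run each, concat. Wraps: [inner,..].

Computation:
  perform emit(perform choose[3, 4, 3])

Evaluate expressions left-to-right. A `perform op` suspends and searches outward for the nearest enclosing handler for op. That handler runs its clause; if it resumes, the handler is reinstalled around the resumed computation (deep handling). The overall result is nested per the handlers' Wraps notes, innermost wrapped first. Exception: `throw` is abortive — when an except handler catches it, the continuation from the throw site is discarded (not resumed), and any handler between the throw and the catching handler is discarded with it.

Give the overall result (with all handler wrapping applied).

Answer: [([3, 0], 9), ([4, 0], 9), ([3, 0], 9)]

Working:
choose[3, 4, 3] @ H3
  branch[0] choose=3:
    emit(3) @ H0 ⇒ out+=3
    H0 returns [3, 0]
    H1 returns [3, 0]
    H2 returns ([3, 0], 9)
    H3 returns [([3, 0], 9)]
  branch[1] choose=4:
    emit(4) @ H0 ⇒ out+=4
    H0 returns [4, 0]
    H1 returns [4, 0]
    H2 returns ([4, 0], 9)
    H3 returns [([4, 0], 9)]
  branch[2] choose=3:
    emit(3) @ H0 ⇒ out+=3
    H0 returns [3, 0]
    H1 returns [3, 0]
    H2 returns ([3, 0], 9)
    H3 returns [([3, 0], 9)]
= [([3, 0], 9), ([4, 0], 9), ([3, 0], 9)]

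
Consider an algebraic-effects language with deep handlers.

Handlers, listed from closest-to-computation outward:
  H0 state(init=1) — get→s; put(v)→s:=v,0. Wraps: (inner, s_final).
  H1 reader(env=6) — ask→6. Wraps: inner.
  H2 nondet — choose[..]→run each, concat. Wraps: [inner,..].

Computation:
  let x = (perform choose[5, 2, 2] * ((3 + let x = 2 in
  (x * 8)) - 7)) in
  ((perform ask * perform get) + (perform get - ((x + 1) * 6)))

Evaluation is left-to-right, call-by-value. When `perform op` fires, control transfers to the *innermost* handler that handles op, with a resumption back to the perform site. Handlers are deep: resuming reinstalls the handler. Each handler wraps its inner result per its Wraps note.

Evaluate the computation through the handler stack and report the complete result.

Answer: [(-359, 1), (-143, 1), (-143, 1)]

Step-by-step:
choose[5, 2, 2] @ H2
  branch[0] choose=5:
    ask @ H1 ⇒ 6
    get @ H0 ⇒ 1
    get @ H0 ⇒ 1
    H0 returns (-359, 1)
    H1 returns (-359, 1)
    H2 returns [(-359, 1)]
  branch[1] choose=2:
    ask @ H1 ⇒ 6
    get @ H0 ⇒ 1
    get @ H0 ⇒ 1
    H0 returns (-143, 1)
    H1 returns (-143, 1)
    H2 returns [(-143, 1)]
  branch[2] choose=2:
    ask @ H1 ⇒ 6
    get @ H0 ⇒ 1
    get @ H0 ⇒ 1
    H0 returns (-143, 1)
    H1 returns (-143, 1)
    H2 returns [(-143, 1)]
= [(-359, 1), (-143, 1), (-143, 1)]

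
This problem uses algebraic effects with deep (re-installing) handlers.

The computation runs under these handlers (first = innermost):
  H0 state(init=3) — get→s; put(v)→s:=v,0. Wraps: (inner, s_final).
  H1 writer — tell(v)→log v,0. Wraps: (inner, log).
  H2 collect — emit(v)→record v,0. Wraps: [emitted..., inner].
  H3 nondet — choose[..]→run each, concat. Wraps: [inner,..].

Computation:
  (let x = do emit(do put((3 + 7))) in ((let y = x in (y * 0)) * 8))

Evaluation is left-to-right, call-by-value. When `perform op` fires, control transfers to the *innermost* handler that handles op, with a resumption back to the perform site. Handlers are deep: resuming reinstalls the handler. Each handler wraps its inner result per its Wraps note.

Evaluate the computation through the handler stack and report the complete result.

Answer: [[0, ((0, 10), ())]]

Evaluation trace:
put(10) @ H0 ⇒ s:=10
emit(0) @ H2 ⇒ out+=0
H0 returns (0, 10)
H1 returns ((0, 10), ())
H2 returns [0, ((0, 10), ())]
H3 returns [[0, ((0, 10), ())]]
= [[0, ((0, 10), ())]]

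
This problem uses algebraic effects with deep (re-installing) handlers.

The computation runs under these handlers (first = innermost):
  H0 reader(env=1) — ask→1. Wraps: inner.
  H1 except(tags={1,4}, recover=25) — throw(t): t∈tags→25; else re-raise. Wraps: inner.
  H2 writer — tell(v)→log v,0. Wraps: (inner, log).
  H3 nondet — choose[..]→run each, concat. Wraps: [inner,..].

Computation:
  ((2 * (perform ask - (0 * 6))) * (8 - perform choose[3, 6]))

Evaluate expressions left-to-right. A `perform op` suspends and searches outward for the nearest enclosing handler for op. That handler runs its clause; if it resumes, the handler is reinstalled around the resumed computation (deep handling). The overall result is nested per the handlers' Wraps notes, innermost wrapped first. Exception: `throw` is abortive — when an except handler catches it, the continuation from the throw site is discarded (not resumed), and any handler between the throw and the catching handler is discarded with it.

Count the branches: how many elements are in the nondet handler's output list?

Working:
ask @ H0 ⇒ 1
choose[3, 6] @ H3
  branch[0] choose=3:
    H0 returns 10
    H1 returns 10
    H2 returns (10, ())
    H3 returns [(10, ())]
  branch[1] choose=6:
    H0 returns 4
    H1 returns 4
    H2 returns (4, ())
    H3 returns [(4, ())]
= [(10, ()), (4, ())]

Answer: 2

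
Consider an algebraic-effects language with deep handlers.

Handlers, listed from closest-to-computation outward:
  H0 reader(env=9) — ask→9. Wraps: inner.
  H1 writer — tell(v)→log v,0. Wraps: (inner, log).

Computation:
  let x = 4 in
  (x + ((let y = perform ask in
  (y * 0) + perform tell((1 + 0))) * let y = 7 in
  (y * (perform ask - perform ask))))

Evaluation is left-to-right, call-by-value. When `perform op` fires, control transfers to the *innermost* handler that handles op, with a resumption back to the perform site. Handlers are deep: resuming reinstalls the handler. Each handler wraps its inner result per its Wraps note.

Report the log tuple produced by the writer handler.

Answer: (1)

Working:
ask @ H0 ⇒ 9
tell(1) @ H1 ⇒ log+=1
ask @ H0 ⇒ 9
ask @ H0 ⇒ 9
H0 returns 4
H1 returns (4, (1))
= (4, (1))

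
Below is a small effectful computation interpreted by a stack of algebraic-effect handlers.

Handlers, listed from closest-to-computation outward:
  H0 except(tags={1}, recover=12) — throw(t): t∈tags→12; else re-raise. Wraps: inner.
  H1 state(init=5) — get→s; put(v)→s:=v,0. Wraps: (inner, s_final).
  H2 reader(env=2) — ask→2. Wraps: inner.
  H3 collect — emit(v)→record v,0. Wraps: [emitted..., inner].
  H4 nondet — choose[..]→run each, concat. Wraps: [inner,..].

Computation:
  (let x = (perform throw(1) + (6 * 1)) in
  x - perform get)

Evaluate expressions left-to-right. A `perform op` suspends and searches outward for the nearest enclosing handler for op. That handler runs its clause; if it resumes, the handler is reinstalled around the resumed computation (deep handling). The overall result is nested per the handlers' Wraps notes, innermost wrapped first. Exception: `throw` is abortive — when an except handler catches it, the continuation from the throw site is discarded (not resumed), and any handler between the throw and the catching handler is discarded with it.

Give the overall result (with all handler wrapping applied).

Answer: [[(12, 5)]]

Evaluation trace:
throw(1) @ H0 caught ⇒ 12
H1 returns (12, 5)
H2 returns (12, 5)
H3 returns [(12, 5)]
H4 returns [[(12, 5)]]
= [[(12, 5)]]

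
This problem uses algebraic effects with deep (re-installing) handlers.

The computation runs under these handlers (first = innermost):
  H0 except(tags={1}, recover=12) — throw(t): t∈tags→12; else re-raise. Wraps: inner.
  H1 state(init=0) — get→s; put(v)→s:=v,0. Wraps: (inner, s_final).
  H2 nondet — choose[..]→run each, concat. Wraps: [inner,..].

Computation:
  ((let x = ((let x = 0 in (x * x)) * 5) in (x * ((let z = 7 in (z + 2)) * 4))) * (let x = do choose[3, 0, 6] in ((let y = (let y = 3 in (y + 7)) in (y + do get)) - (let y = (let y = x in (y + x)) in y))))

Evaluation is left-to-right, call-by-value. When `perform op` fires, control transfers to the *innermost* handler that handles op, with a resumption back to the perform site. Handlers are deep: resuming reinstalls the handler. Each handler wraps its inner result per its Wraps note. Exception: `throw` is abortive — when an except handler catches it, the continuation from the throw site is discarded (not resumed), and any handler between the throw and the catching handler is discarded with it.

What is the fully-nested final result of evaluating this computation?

Answer: [(0, 0), (0, 0), (0, 0)]

Step-by-step:
choose[3, 0, 6] @ H2
  branch[0] choose=3:
    get @ H1 ⇒ 0
    H0 returns 0
    H1 returns (0, 0)
    H2 returns [(0, 0)]
  branch[1] choose=0:
    get @ H1 ⇒ 0
    H0 returns 0
    H1 returns (0, 0)
    H2 returns [(0, 0)]
  branch[2] choose=6:
    get @ H1 ⇒ 0
    H0 returns 0
    H1 returns (0, 0)
    H2 returns [(0, 0)]
= [(0, 0), (0, 0), (0, 0)]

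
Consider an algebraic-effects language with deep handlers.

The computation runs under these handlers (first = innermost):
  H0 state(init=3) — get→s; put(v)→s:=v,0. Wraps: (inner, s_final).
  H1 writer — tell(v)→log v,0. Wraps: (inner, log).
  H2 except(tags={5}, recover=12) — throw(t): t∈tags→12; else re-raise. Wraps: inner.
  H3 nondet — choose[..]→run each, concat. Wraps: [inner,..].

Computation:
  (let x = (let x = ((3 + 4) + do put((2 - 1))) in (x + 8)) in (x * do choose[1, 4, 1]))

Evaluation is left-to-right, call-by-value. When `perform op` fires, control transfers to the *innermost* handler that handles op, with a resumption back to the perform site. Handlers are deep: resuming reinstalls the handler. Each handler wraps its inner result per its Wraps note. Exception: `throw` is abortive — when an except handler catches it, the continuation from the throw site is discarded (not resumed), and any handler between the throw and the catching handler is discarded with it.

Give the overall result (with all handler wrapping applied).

Answer: [((15, 1), ()), ((60, 1), ()), ((15, 1), ())]

Evaluation trace:
put(1) @ H0 ⇒ s:=1
choose[1, 4, 1] @ H3
  branch[0] choose=1:
    H0 returns (15, 1)
    H1 returns ((15, 1), ())
    H2 returns ((15, 1), ())
    H3 returns [((15, 1), ())]
  branch[1] choose=4:
    H0 returns (60, 1)
    H1 returns ((60, 1), ())
    H2 returns ((60, 1), ())
    H3 returns [((60, 1), ())]
  branch[2] choose=1:
    H0 returns (15, 1)
    H1 returns ((15, 1), ())
    H2 returns ((15, 1), ())
    H3 returns [((15, 1), ())]
= [((15, 1), ()), ((60, 1), ()), ((15, 1), ())]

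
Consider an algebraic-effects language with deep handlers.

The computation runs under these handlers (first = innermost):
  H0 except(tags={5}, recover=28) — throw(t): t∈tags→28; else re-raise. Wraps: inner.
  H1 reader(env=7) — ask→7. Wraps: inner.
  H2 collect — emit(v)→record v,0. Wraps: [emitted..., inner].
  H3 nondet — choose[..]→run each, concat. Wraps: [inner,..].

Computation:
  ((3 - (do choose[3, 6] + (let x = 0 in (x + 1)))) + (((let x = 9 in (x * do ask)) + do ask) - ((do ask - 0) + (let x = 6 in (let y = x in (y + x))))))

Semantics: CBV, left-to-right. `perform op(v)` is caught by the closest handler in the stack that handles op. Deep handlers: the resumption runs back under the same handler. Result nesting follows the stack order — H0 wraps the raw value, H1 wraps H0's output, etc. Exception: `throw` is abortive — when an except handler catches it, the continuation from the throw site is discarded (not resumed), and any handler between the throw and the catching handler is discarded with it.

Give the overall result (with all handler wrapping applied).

Answer: [[50], [47]]

Working:
choose[3, 6] @ H3
  branch[0] choose=3:
    ask @ H1 ⇒ 7
    ask @ H1 ⇒ 7
    ask @ H1 ⇒ 7
    H0 returns 50
    H1 returns 50
    H2 returns [50]
    H3 returns [[50]]
  branch[1] choose=6:
    ask @ H1 ⇒ 7
    ask @ H1 ⇒ 7
    ask @ H1 ⇒ 7
    H0 returns 47
    H1 returns 47
    H2 returns [47]
    H3 returns [[47]]
= [[50], [47]]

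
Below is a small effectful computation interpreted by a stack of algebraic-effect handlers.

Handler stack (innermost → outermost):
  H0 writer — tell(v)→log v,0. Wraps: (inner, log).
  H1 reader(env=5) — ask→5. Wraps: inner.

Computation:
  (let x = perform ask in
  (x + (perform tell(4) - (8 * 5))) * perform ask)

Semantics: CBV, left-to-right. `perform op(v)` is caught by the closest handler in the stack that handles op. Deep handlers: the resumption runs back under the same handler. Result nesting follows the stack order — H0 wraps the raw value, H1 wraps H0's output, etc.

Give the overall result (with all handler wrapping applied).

Step-by-step:
ask @ H1 ⇒ 5
tell(4) @ H0 ⇒ log+=4
ask @ H1 ⇒ 5
H0 returns (-175, (4))
H1 returns (-175, (4))
= (-175, (4))

Answer: (-175, (4))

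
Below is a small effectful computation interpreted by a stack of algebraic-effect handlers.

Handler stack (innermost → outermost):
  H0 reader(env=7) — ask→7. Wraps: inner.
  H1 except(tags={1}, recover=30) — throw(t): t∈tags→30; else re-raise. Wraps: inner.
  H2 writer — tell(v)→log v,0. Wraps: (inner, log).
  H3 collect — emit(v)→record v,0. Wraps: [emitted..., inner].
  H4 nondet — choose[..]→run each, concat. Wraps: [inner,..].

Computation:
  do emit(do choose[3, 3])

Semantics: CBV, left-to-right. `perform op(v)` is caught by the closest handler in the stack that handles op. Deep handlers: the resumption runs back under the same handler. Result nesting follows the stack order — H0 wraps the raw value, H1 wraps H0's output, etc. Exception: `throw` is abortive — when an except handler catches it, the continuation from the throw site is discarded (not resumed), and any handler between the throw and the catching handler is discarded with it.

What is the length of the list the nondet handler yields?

Evaluation trace:
choose[3, 3] @ H4
  branch[0] choose=3:
    emit(3) @ H3 ⇒ out+=3
    H0 returns 0
    H1 returns 0
    H2 returns (0, ())
    H3 returns [3, (0, ())]
    H4 returns [[3, (0, ())]]
  branch[1] choose=3:
    emit(3) @ H3 ⇒ out+=3
    H0 returns 0
    H1 returns 0
    H2 returns (0, ())
    H3 returns [3, (0, ())]
    H4 returns [[3, (0, ())]]
= [[3, (0, ())], [3, (0, ())]]

Answer: 2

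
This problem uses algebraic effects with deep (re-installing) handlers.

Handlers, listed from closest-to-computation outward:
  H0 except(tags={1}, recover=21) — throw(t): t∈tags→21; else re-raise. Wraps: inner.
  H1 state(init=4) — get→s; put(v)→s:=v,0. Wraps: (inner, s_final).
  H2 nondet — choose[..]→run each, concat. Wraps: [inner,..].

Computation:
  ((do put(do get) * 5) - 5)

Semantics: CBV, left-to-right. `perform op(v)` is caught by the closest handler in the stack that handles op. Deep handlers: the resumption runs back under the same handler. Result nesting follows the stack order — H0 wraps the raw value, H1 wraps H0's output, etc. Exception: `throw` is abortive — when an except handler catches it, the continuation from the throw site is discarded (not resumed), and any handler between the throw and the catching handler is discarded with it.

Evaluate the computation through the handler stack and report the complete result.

Answer: [(-5, 4)]

Working:
get @ H1 ⇒ 4
put(4) @ H1 ⇒ s:=4
H0 returns -5
H1 returns (-5, 4)
H2 returns [(-5, 4)]
= [(-5, 4)]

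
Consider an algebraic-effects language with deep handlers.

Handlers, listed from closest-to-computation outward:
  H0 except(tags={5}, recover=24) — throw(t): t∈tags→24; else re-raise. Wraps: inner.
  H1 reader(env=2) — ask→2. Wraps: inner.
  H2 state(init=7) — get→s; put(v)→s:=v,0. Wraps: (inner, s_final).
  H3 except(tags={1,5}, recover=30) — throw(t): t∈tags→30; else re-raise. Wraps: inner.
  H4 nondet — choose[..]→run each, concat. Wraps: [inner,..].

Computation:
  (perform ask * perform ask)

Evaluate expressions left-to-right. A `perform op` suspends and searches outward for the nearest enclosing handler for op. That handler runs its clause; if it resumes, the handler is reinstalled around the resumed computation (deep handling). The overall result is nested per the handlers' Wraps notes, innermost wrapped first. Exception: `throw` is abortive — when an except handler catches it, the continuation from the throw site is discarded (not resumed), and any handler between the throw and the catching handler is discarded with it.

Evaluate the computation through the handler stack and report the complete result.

Working:
ask @ H1 ⇒ 2
ask @ H1 ⇒ 2
H0 returns 4
H1 returns 4
H2 returns (4, 7)
H3 returns (4, 7)
H4 returns [(4, 7)]
= [(4, 7)]

Answer: [(4, 7)]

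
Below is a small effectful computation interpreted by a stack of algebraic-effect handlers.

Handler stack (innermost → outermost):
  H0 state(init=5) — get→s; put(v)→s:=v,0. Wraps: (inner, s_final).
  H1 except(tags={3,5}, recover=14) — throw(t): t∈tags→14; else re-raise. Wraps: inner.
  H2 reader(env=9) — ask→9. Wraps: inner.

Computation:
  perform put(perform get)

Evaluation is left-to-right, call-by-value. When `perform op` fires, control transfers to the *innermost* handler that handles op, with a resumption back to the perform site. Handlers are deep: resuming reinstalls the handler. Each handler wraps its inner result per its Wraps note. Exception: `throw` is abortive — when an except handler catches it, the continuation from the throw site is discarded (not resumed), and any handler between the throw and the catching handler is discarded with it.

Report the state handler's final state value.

Evaluation trace:
get @ H0 ⇒ 5
put(5) @ H0 ⇒ s:=5
H0 returns (0, 5)
H1 returns (0, 5)
H2 returns (0, 5)
= (0, 5)

Answer: 5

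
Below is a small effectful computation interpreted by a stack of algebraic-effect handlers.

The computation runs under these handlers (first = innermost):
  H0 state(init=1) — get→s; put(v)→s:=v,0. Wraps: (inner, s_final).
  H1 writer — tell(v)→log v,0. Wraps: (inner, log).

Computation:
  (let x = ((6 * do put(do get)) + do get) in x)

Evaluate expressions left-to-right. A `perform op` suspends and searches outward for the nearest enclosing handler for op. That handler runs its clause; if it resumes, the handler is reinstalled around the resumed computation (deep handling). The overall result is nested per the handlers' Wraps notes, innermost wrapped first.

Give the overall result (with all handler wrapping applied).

Answer: ((1, 1), ())

Working:
get @ H0 ⇒ 1
put(1) @ H0 ⇒ s:=1
get @ H0 ⇒ 1
H0 returns (1, 1)
H1 returns ((1, 1), ())
= ((1, 1), ())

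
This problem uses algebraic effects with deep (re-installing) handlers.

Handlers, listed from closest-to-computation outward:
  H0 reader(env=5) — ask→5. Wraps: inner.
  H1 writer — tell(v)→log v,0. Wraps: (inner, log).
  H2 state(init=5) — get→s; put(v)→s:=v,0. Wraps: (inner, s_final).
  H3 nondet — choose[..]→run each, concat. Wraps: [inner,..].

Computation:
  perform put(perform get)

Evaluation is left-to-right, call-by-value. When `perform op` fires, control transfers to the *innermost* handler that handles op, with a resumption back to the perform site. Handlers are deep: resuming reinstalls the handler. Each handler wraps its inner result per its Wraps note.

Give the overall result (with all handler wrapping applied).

Working:
get @ H2 ⇒ 5
put(5) @ H2 ⇒ s:=5
H0 returns 0
H1 returns (0, ())
H2 returns ((0, ()), 5)
H3 returns [((0, ()), 5)]
= [((0, ()), 5)]

Answer: [((0, ()), 5)]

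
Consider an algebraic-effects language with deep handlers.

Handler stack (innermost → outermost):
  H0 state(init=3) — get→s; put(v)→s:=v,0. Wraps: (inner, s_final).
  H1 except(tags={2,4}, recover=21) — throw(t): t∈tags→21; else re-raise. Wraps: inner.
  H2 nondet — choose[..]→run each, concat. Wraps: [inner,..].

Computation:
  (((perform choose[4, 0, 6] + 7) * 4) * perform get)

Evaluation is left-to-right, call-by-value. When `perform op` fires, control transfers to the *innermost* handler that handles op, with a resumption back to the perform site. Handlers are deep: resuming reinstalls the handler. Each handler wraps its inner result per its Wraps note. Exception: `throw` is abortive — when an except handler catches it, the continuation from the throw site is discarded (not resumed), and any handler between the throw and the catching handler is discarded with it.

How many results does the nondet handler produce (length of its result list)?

Answer: 3

Evaluation trace:
choose[4, 0, 6] @ H2
  branch[0] choose=4:
    get @ H0 ⇒ 3
    H0 returns (132, 3)
    H1 returns (132, 3)
    H2 returns [(132, 3)]
  branch[1] choose=0:
    get @ H0 ⇒ 3
    H0 returns (84, 3)
    H1 returns (84, 3)
    H2 returns [(84, 3)]
  branch[2] choose=6:
    get @ H0 ⇒ 3
    H0 returns (156, 3)
    H1 returns (156, 3)
    H2 returns [(156, 3)]
= [(132, 3), (84, 3), (156, 3)]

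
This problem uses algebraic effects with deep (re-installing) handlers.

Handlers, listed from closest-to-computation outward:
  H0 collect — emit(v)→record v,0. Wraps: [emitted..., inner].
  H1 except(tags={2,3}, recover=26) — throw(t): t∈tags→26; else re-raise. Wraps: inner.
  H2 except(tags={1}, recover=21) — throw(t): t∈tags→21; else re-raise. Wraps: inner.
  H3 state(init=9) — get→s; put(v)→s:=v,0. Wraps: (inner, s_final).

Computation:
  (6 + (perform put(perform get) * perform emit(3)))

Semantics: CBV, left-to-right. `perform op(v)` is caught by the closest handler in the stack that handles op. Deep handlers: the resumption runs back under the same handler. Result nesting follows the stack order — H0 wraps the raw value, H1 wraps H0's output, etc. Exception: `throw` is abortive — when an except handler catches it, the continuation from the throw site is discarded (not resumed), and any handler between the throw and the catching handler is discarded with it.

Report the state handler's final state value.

Step-by-step:
get @ H3 ⇒ 9
put(9) @ H3 ⇒ s:=9
emit(3) @ H0 ⇒ out+=3
H0 returns [3, 6]
H1 returns [3, 6]
H2 returns [3, 6]
H3 returns ([3, 6], 9)
= ([3, 6], 9)

Answer: 9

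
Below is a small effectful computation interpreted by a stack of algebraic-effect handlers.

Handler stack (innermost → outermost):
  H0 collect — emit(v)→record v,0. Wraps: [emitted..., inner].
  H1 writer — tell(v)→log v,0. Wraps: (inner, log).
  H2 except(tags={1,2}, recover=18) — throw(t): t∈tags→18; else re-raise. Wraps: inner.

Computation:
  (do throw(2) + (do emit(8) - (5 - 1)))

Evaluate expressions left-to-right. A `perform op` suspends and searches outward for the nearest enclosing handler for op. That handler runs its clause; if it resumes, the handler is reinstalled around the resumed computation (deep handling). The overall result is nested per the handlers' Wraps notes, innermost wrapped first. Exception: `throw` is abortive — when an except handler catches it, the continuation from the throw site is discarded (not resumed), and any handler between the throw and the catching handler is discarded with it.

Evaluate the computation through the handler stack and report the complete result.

Answer: 18

Working:
throw(2) @ H2 caught ⇒ 18
= 18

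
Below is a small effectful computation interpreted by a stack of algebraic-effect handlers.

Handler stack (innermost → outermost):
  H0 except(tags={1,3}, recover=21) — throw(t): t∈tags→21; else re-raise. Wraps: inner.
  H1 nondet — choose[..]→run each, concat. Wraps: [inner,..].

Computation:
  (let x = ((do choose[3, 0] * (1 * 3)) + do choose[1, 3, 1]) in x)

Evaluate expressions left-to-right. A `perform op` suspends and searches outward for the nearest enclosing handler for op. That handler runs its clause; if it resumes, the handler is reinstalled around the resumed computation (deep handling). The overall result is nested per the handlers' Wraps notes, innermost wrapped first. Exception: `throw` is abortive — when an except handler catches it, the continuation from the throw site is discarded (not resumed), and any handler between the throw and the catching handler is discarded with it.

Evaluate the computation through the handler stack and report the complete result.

Answer: [10, 12, 10, 1, 3, 1]

Step-by-step:
choose[3, 0] @ H1
  branch[0] choose=3:
    choose[1, 3, 1] @ H1
      branch[0] choose=1:
        H0 returns 10
        H1 returns [10]
      branch[1] choose=3:
        H0 returns 12
        H1 returns [12]
      branch[2] choose=1:
        H0 returns 10
        H1 returns [10]
  branch[1] choose=0:
    choose[1, 3, 1] @ H1
      branch[0] choose=1:
        H0 returns 1
        H1 returns [1]
      branch[1] choose=3:
        H0 returns 3
        H1 returns [3]
      branch[2] choose=1:
        H0 returns 1
        H1 returns [1]
= [10, 12, 10, 1, 3, 1]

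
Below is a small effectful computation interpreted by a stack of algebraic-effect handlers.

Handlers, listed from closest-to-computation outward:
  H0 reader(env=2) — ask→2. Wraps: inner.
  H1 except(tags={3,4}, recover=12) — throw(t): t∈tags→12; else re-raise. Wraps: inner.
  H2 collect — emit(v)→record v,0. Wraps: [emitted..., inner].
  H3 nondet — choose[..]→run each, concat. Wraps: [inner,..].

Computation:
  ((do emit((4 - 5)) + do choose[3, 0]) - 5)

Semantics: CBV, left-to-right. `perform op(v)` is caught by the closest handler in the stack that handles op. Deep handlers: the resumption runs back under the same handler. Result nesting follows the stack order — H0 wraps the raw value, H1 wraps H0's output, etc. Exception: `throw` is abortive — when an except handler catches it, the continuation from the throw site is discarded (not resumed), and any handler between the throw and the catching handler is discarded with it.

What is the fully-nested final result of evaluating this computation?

Working:
emit(-1) @ H2 ⇒ out+=-1
choose[3, 0] @ H3
  branch[0] choose=3:
    H0 returns -2
    H1 returns -2
    H2 returns [-1, -2]
    H3 returns [[-1, -2]]
  branch[1] choose=0:
    H0 returns -5
    H1 returns -5
    H2 returns [-1, -5]
    H3 returns [[-1, -5]]
= [[-1, -2], [-1, -5]]

Answer: [[-1, -2], [-1, -5]]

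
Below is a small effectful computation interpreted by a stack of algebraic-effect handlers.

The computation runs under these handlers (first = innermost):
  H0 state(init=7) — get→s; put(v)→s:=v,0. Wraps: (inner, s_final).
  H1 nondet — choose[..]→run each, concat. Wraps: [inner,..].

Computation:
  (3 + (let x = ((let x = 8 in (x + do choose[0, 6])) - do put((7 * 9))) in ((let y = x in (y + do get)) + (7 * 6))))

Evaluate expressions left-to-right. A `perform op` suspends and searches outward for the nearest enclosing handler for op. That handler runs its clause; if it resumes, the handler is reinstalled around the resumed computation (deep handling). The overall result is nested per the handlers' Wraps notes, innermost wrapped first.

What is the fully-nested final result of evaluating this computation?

Step-by-step:
choose[0, 6] @ H1
  branch[0] choose=0:
    put(63) @ H0 ⇒ s:=63
    get @ H0 ⇒ 63
    H0 returns (116, 63)
    H1 returns [(116, 63)]
  branch[1] choose=6:
    put(63) @ H0 ⇒ s:=63
    get @ H0 ⇒ 63
    H0 returns (122, 63)
    H1 returns [(122, 63)]
= [(116, 63), (122, 63)]

Answer: [(116, 63), (122, 63)]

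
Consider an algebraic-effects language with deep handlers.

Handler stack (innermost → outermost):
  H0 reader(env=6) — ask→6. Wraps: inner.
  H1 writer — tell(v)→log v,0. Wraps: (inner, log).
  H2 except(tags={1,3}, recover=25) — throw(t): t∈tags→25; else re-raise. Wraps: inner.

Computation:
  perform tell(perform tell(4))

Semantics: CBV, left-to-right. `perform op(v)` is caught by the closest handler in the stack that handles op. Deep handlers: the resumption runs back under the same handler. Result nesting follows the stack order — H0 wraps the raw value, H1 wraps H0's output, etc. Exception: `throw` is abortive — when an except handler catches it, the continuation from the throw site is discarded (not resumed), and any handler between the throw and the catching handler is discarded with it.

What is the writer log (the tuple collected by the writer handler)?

Answer: (4, 0)

Working:
tell(4) @ H1 ⇒ log+=4
tell(0) @ H1 ⇒ log+=0
H0 returns 0
H1 returns (0, (4, 0))
H2 returns (0, (4, 0))
= (0, (4, 0))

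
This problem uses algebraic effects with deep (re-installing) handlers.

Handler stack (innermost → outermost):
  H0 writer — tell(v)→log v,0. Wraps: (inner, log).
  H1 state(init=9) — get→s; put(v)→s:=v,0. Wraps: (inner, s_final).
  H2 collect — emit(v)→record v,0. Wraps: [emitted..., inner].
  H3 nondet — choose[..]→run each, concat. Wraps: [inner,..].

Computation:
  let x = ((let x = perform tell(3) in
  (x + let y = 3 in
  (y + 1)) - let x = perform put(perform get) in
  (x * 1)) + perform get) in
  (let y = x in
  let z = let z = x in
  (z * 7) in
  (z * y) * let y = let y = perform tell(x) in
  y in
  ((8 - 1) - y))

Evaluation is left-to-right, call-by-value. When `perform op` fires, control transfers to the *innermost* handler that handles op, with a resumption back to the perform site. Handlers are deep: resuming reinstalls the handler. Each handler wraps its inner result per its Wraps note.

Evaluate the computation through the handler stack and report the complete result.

Evaluation trace:
tell(3) @ H0 ⇒ log+=3
get @ H1 ⇒ 9
put(9) @ H1 ⇒ s:=9
get @ H1 ⇒ 9
tell(13) @ H0 ⇒ log+=13
H0 returns (8281, (3, 13))
H1 returns ((8281, (3, 13)), 9)
H2 returns [((8281, (3, 13)), 9)]
H3 returns [[((8281, (3, 13)), 9)]]
= [[((8281, (3, 13)), 9)]]

Answer: [[((8281, (3, 13)), 9)]]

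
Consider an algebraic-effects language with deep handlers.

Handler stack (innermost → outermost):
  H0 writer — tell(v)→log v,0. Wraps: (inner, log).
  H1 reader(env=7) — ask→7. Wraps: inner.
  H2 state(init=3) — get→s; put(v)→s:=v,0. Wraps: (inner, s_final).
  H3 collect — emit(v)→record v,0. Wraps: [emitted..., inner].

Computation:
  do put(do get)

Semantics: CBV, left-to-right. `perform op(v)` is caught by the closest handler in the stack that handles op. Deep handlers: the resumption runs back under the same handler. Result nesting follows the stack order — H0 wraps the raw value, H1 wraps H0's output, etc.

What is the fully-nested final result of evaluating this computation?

Answer: [((0, ()), 3)]

Evaluation trace:
get @ H2 ⇒ 3
put(3) @ H2 ⇒ s:=3
H0 returns (0, ())
H1 returns (0, ())
H2 returns ((0, ()), 3)
H3 returns [((0, ()), 3)]
= [((0, ()), 3)]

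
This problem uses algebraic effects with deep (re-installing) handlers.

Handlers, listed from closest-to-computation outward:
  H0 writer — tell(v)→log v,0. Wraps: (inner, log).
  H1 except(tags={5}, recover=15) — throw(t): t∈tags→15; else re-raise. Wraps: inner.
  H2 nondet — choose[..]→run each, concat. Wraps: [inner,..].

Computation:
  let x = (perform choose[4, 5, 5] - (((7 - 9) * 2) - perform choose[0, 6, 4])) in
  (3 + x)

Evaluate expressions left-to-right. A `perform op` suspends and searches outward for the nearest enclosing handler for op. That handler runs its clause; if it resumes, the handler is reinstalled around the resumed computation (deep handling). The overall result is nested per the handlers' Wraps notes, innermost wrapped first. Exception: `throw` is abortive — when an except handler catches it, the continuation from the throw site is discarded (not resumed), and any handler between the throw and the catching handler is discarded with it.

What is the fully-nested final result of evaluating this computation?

Step-by-step:
choose[4, 5, 5] @ H2
  branch[0] choose=4:
    choose[0, 6, 4] @ H2
      branch[0] choose=0:
        H0 returns (11, ())
        H1 returns (11, ())
        H2 returns [(11, ())]
      branch[1] choose=6:
        H0 returns (17, ())
        H1 returns (17, ())
        H2 returns [(17, ())]
      branch[2] choose=4:
        H0 returns (15, ())
        H1 returns (15, ())
        H2 returns [(15, ())]
  branch[1] choose=5:
    choose[0, 6, 4] @ H2
      branch[0] choose=0:
        H0 returns (12, ())
        H1 returns (12, ())
        H2 returns [(12, ())]
      branch[1] choose=6:
        H0 returns (18, ())
        H1 returns (18, ())
        H2 returns [(18, ())]
      branch[2] choose=4:
        H0 returns (16, ())
        H1 returns (16, ())
        H2 returns [(16, ())]
  branch[2] choose=5:
    choose[0, 6, 4] @ H2
      branch[0] choose=0:
        H0 returns (12, ())
        H1 returns (12, ())
        H2 returns [(12, ())]
      branch[1] choose=6:
        H0 returns (18, ())
        H1 returns (18, ())
        H2 returns [(18, ())]
      branch[2] choose=4:
        H0 returns (16, ())
        H1 returns (16, ())
        H2 returns [(16, ())]
= [(11, ()), (17, ()), (15, ()), (12, ()), (18, ()), (16, ()), (12, ()), (18, ()), (16, ())]

Answer: [(11, ()), (17, ()), (15, ()), (12, ()), (18, ()), (16, ()), (12, ()), (18, ()), (16, ())]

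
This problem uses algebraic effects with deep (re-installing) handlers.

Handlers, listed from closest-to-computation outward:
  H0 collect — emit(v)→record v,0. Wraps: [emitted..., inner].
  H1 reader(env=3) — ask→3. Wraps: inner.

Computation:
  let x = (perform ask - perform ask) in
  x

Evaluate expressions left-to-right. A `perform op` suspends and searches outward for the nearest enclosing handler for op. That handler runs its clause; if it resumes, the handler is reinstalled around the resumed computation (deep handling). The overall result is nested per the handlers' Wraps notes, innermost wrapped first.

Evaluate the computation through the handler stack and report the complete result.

Step-by-step:
ask @ H1 ⇒ 3
ask @ H1 ⇒ 3
H0 returns [0]
H1 returns [0]
= [0]

Answer: [0]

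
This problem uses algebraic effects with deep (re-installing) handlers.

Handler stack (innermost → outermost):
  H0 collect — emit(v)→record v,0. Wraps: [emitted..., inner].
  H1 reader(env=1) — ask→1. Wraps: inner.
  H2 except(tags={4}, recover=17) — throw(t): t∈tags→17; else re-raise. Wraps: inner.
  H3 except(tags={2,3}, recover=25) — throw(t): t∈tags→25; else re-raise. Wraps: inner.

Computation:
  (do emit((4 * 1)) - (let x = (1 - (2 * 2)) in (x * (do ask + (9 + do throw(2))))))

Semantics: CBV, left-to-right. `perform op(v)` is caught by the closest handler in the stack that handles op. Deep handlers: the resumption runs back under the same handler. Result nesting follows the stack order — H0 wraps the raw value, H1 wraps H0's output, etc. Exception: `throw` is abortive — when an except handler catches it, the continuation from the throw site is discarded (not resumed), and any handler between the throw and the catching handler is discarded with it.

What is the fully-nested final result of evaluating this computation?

Step-by-step:
emit(4) @ H0 ⇒ out+=4
ask @ H1 ⇒ 1
throw(2) @ H2 re-raised
throw(2) @ H3 caught ⇒ 25
= 25

Answer: 25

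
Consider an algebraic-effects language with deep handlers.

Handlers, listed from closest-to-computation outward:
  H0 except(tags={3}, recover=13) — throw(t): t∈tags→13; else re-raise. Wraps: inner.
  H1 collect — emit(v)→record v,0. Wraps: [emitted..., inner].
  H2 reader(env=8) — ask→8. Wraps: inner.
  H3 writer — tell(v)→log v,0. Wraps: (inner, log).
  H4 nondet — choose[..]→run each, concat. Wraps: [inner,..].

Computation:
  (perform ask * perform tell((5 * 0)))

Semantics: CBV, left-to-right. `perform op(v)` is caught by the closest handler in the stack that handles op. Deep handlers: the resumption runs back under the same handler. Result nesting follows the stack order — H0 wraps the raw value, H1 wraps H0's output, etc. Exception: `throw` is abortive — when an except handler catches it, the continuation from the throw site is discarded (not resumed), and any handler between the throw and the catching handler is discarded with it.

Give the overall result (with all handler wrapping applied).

Step-by-step:
ask @ H2 ⇒ 8
tell(0) @ H3 ⇒ log+=0
H0 returns 0
H1 returns [0]
H2 returns [0]
H3 returns ([0], (0))
H4 returns [([0], (0))]
= [([0], (0))]

Answer: [([0], (0))]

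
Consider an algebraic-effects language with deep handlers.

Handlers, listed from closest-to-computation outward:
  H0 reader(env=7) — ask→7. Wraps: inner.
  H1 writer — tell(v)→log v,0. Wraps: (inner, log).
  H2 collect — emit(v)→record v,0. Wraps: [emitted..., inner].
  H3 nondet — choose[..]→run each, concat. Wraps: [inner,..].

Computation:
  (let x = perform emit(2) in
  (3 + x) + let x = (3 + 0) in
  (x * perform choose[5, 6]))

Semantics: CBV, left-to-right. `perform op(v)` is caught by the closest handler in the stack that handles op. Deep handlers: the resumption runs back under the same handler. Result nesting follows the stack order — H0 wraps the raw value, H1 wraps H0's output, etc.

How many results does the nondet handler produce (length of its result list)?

Evaluation trace:
emit(2) @ H2 ⇒ out+=2
choose[5, 6] @ H3
  branch[0] choose=5:
    H0 returns 18
    H1 returns (18, ())
    H2 returns [2, (18, ())]
    H3 returns [[2, (18, ())]]
  branch[1] choose=6:
    H0 returns 21
    H1 returns (21, ())
    H2 returns [2, (21, ())]
    H3 returns [[2, (21, ())]]
= [[2, (18, ())], [2, (21, ())]]

Answer: 2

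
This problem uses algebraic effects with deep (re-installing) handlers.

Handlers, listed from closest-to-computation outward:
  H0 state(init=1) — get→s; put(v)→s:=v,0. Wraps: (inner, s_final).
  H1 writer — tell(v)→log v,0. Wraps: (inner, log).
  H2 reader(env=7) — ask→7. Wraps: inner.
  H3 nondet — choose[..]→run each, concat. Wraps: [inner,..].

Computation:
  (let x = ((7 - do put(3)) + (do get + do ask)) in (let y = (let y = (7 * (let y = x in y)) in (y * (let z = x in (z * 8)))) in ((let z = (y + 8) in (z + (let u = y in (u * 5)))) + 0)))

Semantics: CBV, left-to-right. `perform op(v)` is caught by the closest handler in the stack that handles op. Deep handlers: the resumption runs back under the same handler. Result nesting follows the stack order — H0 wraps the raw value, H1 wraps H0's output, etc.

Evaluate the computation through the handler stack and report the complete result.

Answer: [((97112, 3), ())]

Step-by-step:
put(3) @ H0 ⇒ s:=3
get @ H0 ⇒ 3
ask @ H2 ⇒ 7
H0 returns (97112, 3)
H1 returns ((97112, 3), ())
H2 returns ((97112, 3), ())
H3 returns [((97112, 3), ())]
= [((97112, 3), ())]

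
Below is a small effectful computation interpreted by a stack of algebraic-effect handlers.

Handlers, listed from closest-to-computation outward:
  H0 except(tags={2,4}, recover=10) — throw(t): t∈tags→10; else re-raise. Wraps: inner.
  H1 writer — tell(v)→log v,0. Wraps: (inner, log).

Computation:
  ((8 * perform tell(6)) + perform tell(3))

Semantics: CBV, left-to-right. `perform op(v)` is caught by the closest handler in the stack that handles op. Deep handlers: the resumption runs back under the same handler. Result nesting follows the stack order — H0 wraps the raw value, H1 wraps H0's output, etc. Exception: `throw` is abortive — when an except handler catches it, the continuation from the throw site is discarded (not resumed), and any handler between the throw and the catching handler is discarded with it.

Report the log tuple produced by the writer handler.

Working:
tell(6) @ H1 ⇒ log+=6
tell(3) @ H1 ⇒ log+=3
H0 returns 0
H1 returns (0, (6, 3))
= (0, (6, 3))

Answer: (6, 3)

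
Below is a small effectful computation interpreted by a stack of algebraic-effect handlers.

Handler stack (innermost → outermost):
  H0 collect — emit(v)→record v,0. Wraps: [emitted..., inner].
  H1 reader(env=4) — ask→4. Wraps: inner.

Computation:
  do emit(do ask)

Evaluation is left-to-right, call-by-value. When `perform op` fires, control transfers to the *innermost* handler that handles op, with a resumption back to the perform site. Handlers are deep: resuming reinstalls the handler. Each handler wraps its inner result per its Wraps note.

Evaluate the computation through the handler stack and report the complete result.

Step-by-step:
ask @ H1 ⇒ 4
emit(4) @ H0 ⇒ out+=4
H0 returns [4, 0]
H1 returns [4, 0]
= [4, 0]

Answer: [4, 0]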